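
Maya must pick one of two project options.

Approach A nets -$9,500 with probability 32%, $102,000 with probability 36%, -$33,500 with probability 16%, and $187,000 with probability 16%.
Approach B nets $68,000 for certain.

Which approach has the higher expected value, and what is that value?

Approach A = 0.32 × (-9500) + 0.36 × 102000 + 0.16 × (-33500) + 0.16 × 187000 = -3040 + 36720 − 5360 + 29920 = 58240
Approach B: 68000 (certain)

Approach B ($68,000)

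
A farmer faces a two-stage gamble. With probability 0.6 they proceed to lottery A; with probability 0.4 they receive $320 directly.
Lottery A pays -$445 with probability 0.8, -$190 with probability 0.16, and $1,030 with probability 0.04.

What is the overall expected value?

EV(A) = 0.8 × (-445) + 0.16 × (-190) + 0.04 × 1030 = -356 − 30.4 + 41.2 = -345.2
Branch B: 320 (certain)
Overall = 0.6 × (-345.2) + 0.4 × 320 = -207.12 + 128 = -79.12

-$79.12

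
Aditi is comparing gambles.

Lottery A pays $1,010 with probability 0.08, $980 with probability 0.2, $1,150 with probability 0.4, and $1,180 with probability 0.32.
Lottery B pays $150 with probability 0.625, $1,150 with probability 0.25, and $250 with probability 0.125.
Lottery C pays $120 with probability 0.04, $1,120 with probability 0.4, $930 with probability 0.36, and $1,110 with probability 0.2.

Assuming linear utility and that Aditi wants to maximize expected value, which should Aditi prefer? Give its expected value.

Lottery A ($1,114.40)

Lottery A = 0.08 × 1010 + 0.2 × 980 + 0.4 × 1150 + 0.32 × 1180 = 80.8 + 196 + 460 + 377.6 = 1114.4
Lottery B = 0.625 × 150 + 0.25 × 1150 + 0.125 × 250 = 93.75 + 287.5 + 31.25 = 412.5
Lottery C = 0.04 × 120 + 0.4 × 1120 + 0.36 × 930 + 0.2 × 1110 = 4.8 + 448 + 334.8 + 222 = 1009.6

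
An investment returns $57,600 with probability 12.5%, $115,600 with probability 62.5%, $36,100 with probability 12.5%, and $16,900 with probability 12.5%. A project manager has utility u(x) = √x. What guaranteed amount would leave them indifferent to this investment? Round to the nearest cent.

E[u] = 0.125·√57600 + 0.625·√115600 + 0.125·√36100 + 0.125·√16900 = 0.125·240 + 0.625·340 + 0.125·190 + 0.125·130 = 282.5
CE = (282.5)² = 79806.25

$79,806.25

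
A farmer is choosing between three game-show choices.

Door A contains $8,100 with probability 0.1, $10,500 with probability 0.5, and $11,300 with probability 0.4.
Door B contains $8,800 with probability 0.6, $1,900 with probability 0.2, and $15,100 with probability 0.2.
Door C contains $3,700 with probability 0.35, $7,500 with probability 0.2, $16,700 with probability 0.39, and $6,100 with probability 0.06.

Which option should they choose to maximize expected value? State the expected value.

Door A = 0.1 × 8100 + 0.5 × 10500 + 0.4 × 11300 = 810 + 5250 + 4520 = 10580
Door B = 0.6 × 8800 + 0.2 × 1900 + 0.2 × 15100 = 5280 + 380 + 3020 = 8680
Door C = 0.35 × 3700 + 0.2 × 7500 + 0.39 × 16700 + 0.06 × 6100 = 1295 + 1500 + 6513 + 366 = 9674

Door A ($10,580)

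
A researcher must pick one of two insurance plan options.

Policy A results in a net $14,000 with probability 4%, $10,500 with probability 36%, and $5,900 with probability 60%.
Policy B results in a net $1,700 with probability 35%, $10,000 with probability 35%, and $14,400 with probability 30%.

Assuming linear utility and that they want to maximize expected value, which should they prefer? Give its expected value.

Policy A = 0.04 × 14000 + 0.36 × 10500 + 0.6 × 5900 = 560 + 3780 + 3540 = 7880
Policy B = 0.35 × 1700 + 0.35 × 10000 + 0.3 × 14400 = 595 + 3500 + 4320 = 8415

Policy B ($8,415)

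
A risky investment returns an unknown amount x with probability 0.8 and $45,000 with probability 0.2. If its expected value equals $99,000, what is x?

x = $112,500

0.8·x + 0.2·45000 = 99000
0.8·x = 99000 − 9000 = 90000
x = 90000 / 0.8 = 112500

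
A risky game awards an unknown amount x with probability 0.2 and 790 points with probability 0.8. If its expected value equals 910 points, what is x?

x = 1,390 points

0.2·x + 0.8·790 = 910
0.2·x = 910 − 632 = 278
x = 278 / 0.2 = 1390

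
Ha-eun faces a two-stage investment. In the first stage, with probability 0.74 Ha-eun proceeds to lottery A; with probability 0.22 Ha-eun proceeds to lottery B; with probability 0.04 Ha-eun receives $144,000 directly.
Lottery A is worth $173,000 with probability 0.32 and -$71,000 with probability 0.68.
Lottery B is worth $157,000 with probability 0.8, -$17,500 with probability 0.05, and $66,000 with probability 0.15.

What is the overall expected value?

$40,616.70

EV(A) = 0.32 × 173000 + 0.68 × (-71000) = 55360 − 48280 = 7080
EV(B) = 0.8 × 157000 + 0.05 × (-17500) + 0.15 × 66000 = 125600 − 875 + 9900 = 134625
Branch C: 144000 (certain)
Overall = 0.74 × 7080 + 0.22 × 134625 + 0.04 × 144000 = 5239.2 + 29617.5 + 5760 = 40616.7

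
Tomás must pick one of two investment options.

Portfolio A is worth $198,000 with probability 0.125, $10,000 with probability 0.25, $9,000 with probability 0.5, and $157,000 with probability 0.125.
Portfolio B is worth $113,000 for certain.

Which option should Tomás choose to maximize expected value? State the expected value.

Portfolio A = 0.125 × 198000 + 0.25 × 10000 + 0.5 × 9000 + 0.125 × 157000 = 24750 + 2500 + 4500 + 19625 = 51375
Portfolio B: 113000 (certain)

Portfolio B ($113,000)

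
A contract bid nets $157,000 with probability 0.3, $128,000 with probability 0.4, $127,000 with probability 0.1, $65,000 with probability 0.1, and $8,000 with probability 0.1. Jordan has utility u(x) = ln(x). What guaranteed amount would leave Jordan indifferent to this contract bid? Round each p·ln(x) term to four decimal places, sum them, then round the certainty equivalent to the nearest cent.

E[u] = 0.3·ln(157000) + 0.4·ln(128000) + 0.1·ln(127000) + 0.1·ln(65000) + 0.1·ln(8000) = 3.5892 + 4.7039 + 1.1752 + 1.1082 + 0.8987 = 11.4752
CE = e^11.4752 ≈ 96297.73

$96,297.73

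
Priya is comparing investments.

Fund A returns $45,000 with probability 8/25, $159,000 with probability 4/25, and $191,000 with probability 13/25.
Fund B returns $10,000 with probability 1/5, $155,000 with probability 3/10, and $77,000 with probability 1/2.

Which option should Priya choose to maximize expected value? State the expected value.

Fund A ($139,160)

Fund A = 8/25 × 45000 + 4/25 × 159000 + 13/25 × 191000 = 14400 + 25440 + 99320 = 139160
Fund B = 1/5 × 10000 + 3/10 × 155000 + 1/2 × 77000 = 2000 + 46500 + 38500 = 87000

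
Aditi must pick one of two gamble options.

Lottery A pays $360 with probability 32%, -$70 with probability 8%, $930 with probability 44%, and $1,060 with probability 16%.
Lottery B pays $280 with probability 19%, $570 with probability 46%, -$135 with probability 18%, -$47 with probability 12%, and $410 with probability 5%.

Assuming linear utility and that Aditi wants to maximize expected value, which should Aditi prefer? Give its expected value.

Lottery A = 0.32 × 360 + 0.08 × (-70) + 0.44 × 930 + 0.16 × 1060 = 115.2 − 5.6 + 409.2 + 169.6 = 688.4
Lottery B = 0.19 × 280 + 0.46 × 570 + 0.18 × (-135) + 0.12 × (-47) + 0.05 × 410 = 53.2 + 262.2 − 24.3 − 5.64 + 20.5 = 305.96

Lottery A ($688.40)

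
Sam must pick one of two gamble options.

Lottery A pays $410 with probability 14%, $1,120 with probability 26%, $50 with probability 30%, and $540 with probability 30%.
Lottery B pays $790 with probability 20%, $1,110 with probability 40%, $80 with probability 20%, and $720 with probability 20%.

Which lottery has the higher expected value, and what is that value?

Lottery B ($762)

Lottery A = 0.14 × 410 + 0.26 × 1120 + 0.3 × 50 + 0.3 × 540 = 57.4 + 291.2 + 15 + 162 = 525.6
Lottery B = 0.2 × 790 + 0.4 × 1110 + 0.2 × 80 + 0.2 × 720 = 158 + 444 + 16 + 144 = 762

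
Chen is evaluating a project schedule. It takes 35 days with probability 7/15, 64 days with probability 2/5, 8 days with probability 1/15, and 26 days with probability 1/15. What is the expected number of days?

44.2 days

EV = 7/15 × 35 + 2/5 × 64 + 1/15 × 8 + 1/15 × 26 = 16.3333 + 25.6 + 0.5333 + 1.7333 = 44.2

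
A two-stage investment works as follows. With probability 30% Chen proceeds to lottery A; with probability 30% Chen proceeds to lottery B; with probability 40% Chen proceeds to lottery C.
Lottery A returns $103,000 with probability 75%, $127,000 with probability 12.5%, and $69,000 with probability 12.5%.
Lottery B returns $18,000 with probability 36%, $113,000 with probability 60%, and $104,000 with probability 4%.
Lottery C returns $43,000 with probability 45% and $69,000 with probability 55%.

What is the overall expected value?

EV(A) = 0.75 × 103000 + 0.125 × 127000 + 0.125 × 69000 = 77250 + 15875 + 8625 = 101750
EV(B) = 0.36 × 18000 + 0.6 × 113000 + 0.04 × 104000 = 6480 + 67800 + 4160 = 78440
EV(C) = 0.45 × 43000 + 0.55 × 69000 = 19350 + 37950 = 57300
Overall = 0.3 × 101750 + 0.3 × 78440 + 0.4 × 57300 = 30525 + 23532 + 22920 = 76977

$76,977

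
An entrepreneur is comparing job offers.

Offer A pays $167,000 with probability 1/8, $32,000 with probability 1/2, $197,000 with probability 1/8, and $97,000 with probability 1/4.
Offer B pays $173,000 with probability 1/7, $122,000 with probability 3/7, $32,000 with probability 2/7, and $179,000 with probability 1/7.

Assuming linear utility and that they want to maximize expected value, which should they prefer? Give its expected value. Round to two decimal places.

Offer B ($111,714.29)

Offer A = 1/8 × 167000 + 1/2 × 32000 + 1/8 × 197000 + 1/4 × 97000 = 20875 + 16000 + 24625 + 24250 = 85750
Offer B = 1/7 × 173000 + 3/7 × 122000 + 2/7 × 32000 + 1/7 × 179000 = 24714.2857 + 52285.7143 + 9142.8571 + 25571.4286 = 111714.2857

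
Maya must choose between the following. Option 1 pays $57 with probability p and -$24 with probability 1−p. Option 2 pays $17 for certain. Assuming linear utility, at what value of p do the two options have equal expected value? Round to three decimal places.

p = 0.506

p·57 + (1−p)·(-24) = 17
81p − 24 = 17
p = (17 + 24) / 81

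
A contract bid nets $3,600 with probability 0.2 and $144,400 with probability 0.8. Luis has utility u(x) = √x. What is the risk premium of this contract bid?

E[u] = 0.2·√3600 + 0.8·√144400 = 0.2·60 + 0.8·380 = 316
CE = (316)² = 99856
Risk premium = EV − CE = 116240 − 99856 = 16384

$16,384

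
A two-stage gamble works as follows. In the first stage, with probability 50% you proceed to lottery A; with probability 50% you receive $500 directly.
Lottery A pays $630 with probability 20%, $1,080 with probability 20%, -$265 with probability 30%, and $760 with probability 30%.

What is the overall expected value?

EV(A) = 0.2 × 630 + 0.2 × 1080 + 0.3 × (-265) + 0.3 × 760 = 126 + 216 − 79.5 + 228 = 490.5
Branch B: 500 (certain)
Overall = 0.5 × 490.5 + 0.5 × 500 = 245.25 + 250 = 495.25

$495.25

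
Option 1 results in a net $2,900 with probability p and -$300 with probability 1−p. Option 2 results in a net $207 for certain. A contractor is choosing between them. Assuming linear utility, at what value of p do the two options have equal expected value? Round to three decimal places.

p·2900 + (1−p)·(-300) = 207
3200p − 300 = 207
p = (207 + 300) / 3200

p = 0.158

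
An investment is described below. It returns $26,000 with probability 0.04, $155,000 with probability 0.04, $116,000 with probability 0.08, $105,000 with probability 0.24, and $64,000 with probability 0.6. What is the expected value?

$80,120

EV = 0.04 × 26000 + 0.04 × 155000 + 0.08 × 116000 + 0.24 × 105000 + 0.6 × 64000 = 1040 + 6200 + 9280 + 25200 + 38400 = 80120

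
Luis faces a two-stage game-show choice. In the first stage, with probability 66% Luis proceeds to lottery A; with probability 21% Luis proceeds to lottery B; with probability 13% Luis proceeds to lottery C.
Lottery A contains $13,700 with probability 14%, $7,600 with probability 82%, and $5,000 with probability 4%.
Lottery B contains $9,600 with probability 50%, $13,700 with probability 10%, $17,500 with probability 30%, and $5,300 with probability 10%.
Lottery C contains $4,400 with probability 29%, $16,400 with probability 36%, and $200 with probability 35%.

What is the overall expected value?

$8,963

EV(A) = 0.14 × 13700 + 0.82 × 7600 + 0.04 × 5000 = 1918 + 6232 + 200 = 8350
EV(B) = 0.5 × 9600 + 0.1 × 13700 + 0.3 × 17500 + 0.1 × 5300 = 4800 + 1370 + 5250 + 530 = 11950
EV(C) = 0.29 × 4400 + 0.36 × 16400 + 0.35 × 200 = 1276 + 5904 + 70 = 7250
Overall = 0.66 × 8350 + 0.21 × 11950 + 0.13 × 7250 = 5511 + 2509.5 + 942.5 = 8963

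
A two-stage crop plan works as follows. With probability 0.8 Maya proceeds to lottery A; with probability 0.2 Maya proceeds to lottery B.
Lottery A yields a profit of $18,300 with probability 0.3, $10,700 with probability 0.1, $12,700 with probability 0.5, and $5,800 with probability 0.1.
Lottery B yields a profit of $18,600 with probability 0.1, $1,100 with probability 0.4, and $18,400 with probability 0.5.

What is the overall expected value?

$13,092

EV(A) = 0.3 × 18300 + 0.1 × 10700 + 0.5 × 12700 + 0.1 × 5800 = 5490 + 1070 + 6350 + 580 = 13490
EV(B) = 0.1 × 18600 + 0.4 × 1100 + 0.5 × 18400 = 1860 + 440 + 9200 = 11500
Overall = 0.8 × 13490 + 0.2 × 11500 = 10792 + 2300 = 13092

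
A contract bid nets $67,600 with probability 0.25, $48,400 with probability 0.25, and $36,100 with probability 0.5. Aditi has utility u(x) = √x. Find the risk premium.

$825

E[u] = 0.25·√67600 + 0.25·√48400 + 0.5·√36100 = 0.25·260 + 0.25·220 + 0.5·190 = 215
CE = (215)² = 46225
Risk premium = EV − CE = 47050 − 46225 = 825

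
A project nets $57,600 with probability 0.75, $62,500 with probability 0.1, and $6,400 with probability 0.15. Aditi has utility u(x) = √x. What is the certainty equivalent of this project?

E[u] = 0.75·√57600 + 0.1·√62500 + 0.15·√6400 = 0.75·240 + 0.1·250 + 0.15·80 = 217
CE = (217)² = 47089

$47,089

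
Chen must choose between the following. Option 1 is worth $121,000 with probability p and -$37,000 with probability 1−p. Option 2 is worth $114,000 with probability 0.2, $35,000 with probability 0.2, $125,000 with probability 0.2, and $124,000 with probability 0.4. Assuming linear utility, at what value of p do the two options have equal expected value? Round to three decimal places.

p = 0.895

EV(Option 2) = 0.2 × 114000 + 0.2 × 35000 + 0.2 × 125000 + 0.4 × 124000 = 22800 + 7000 + 25000 + 49600 = 104400
p·121000 + (1−p)·(-37000) = 104400
158000p − 37000 = 104400
p = (104400 + 37000) / 158000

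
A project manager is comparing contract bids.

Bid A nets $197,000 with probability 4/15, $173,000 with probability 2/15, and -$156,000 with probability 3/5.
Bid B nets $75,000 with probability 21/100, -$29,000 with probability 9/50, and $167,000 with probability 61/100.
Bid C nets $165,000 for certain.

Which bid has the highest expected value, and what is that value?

Bid C ($165,000)

Bid A = 4/15 × 197000 + 2/15 × 173000 + 3/5 × (-156000) = 52533.3333 + 23066.6667 − 93600 = -18000
Bid B = 21/100 × 75000 + 9/50 × (-29000) + 61/100 × 167000 = 15750 − 5220 + 101870 = 112400
Bid C: 165000 (certain)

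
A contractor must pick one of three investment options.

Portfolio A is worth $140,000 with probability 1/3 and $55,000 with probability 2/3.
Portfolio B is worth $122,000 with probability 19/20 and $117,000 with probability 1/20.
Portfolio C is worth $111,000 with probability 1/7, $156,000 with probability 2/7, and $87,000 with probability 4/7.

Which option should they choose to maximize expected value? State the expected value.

Portfolio B ($121,750)

Portfolio A = 1/3 × 140000 + 2/3 × 55000 = 46666.6667 + 36666.6667 = 83333.3333
Portfolio B = 19/20 × 122000 + 1/20 × 117000 = 115900 + 5850 = 121750
Portfolio C = 1/7 × 111000 + 2/7 × 156000 + 4/7 × 87000 = 15857.1429 + 44571.4286 + 49714.2857 = 110142.8571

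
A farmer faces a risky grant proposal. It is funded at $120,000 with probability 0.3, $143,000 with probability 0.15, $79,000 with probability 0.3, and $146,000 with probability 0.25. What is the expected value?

$117,650

EV = 0.3 × 120000 + 0.15 × 143000 + 0.3 × 79000 + 0.25 × 146000 = 36000 + 21450 + 23700 + 36500 = 117650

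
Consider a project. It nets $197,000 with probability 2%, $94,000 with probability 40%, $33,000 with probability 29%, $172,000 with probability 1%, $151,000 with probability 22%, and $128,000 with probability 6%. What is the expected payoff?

EV = 0.02 × 197000 + 0.4 × 94000 + 0.29 × 33000 + 0.01 × 172000 + 0.22 × 151000 + 0.06 × 128000 = 3940 + 37600 + 9570 + 1720 + 33220 + 7680 = 93730

$93,730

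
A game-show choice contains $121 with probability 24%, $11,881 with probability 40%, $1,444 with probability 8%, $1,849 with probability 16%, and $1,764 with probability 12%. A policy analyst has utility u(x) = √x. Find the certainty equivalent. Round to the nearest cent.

E[u] = 0.24·√121 + 0.4·√11881 + 0.08·√1444 + 0.16·√1849 + 0.12·√1764 = 0.24·11 + 0.4·109 + 0.08·38 + 0.16·43 + 0.12·42 = 61.2
CE = (61.2)² = 3745.44

$3,745.44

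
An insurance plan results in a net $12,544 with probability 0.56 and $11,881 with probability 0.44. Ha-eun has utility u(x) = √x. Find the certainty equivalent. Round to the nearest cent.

E[u] = 0.56·√12544 + 0.44·√11881 = 0.56·112 + 0.44·109 = 110.68
CE = (110.68)² = 12250.0624

$12,250.06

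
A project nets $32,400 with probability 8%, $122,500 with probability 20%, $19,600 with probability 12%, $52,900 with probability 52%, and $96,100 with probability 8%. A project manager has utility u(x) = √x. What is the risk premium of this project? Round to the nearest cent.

E[u] = 0.08·√32400 + 0.2·√122500 + 0.12·√19600 + 0.52·√52900 + 0.08·√96100 = 0.08·180 + 0.2·350 + 0.12·140 + 0.52·230 + 0.08·310 = 245.6
CE = (245.6)² = 60319.36
Risk premium = EV − CE = 64640 − 60319.36 = 4320.64

$4,320.64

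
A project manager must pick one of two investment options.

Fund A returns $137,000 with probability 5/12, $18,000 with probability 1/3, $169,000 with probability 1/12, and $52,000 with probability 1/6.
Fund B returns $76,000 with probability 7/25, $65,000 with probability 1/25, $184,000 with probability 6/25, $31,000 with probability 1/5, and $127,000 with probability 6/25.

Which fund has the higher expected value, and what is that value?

Fund A = 5/12 × 137000 + 1/3 × 18000 + 1/12 × 169000 + 1/6 × 52000 = 57083.3333 + 6000 + 14083.3333 + 8666.6667 = 85833.3333
Fund B = 7/25 × 76000 + 1/25 × 65000 + 6/25 × 184000 + 1/5 × 31000 + 6/25 × 127000 = 21280 + 2600 + 44160 + 6200 + 30480 = 104720

Fund B ($104,720)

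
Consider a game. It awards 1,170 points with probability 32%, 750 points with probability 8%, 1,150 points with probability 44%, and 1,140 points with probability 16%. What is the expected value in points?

EV = 0.32 × 1170 + 0.08 × 750 + 0.44 × 1150 + 0.16 × 1140 = 374.4 + 60 + 506 + 182.4 = 1122.8

1122.8 points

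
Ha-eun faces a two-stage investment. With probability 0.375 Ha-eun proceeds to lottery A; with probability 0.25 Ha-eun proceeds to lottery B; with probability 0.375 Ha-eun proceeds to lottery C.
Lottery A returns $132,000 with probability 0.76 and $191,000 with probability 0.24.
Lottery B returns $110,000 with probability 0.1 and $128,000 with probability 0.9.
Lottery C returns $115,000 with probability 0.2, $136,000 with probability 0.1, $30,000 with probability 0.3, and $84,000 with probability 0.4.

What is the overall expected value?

$116,060

EV(A) = 0.76 × 132000 + 0.24 × 191000 = 100320 + 45840 = 146160
EV(B) = 0.1 × 110000 + 0.9 × 128000 = 11000 + 115200 = 126200
EV(C) = 0.2 × 115000 + 0.1 × 136000 + 0.3 × 30000 + 0.4 × 84000 = 23000 + 13600 + 9000 + 33600 = 79200
Overall = 0.375 × 146160 + 0.25 × 126200 + 0.375 × 79200 = 54810 + 31550 + 29700 = 116060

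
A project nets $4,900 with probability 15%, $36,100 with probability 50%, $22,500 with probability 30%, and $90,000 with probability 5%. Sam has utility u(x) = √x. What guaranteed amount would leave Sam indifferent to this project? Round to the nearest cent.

E[u] = 0.15·√4900 + 0.5·√36100 + 0.3·√22500 + 0.05·√90000 = 0.15·70 + 0.5·190 + 0.3·150 + 0.05·300 = 165.5
CE = (165.5)² = 27390.25

$27,390.25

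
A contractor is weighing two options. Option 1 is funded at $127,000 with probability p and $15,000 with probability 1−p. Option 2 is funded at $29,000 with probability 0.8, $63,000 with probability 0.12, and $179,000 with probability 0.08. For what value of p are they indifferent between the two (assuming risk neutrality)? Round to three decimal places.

p = 0.269

EV(Option 2) = 0.8 × 29000 + 0.12 × 63000 + 0.08 × 179000 = 23200 + 7560 + 14320 = 45080
p·127000 + (1−p)·15000 = 45080
112000p + 15000 = 45080
p = (45080 − 15000) / 112000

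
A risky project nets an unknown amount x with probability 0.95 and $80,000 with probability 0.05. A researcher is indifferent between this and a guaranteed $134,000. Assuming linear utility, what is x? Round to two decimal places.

x = $136,842.11

0.95·x + 0.05·80000 = 134000
0.95·x = 134000 − 4000 = 130000
x = 130000 / 0.95 = 136842.1053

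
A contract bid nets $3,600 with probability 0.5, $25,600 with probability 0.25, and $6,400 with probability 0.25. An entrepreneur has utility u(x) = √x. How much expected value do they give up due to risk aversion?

$1,700

E[u] = 0.5·√3600 + 0.25·√25600 + 0.25·√6400 = 0.5·60 + 0.25·160 + 0.25·80 = 90
CE = (90)² = 8100
Risk premium = EV − CE = 9800 − 8100 = 1700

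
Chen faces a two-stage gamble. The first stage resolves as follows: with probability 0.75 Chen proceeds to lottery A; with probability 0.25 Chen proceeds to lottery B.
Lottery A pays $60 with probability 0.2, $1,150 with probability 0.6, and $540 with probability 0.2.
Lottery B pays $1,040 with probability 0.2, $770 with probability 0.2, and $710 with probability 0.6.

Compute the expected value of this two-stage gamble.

$804.50

EV(A) = 0.2 × 60 + 0.6 × 1150 + 0.2 × 540 = 12 + 690 + 108 = 810
EV(B) = 0.2 × 1040 + 0.2 × 770 + 0.6 × 710 = 208 + 154 + 426 = 788
Overall = 0.75 × 810 + 0.25 × 788 = 607.5 + 197 = 804.5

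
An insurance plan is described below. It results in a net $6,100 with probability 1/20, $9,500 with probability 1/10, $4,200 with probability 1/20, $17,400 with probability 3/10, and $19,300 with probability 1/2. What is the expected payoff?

$16,335

EV = 1/20 × 6100 + 1/10 × 9500 + 1/20 × 4200 + 3/10 × 17400 + 1/2 × 19300 = 305 + 950 + 210 + 5220 + 9650 = 16335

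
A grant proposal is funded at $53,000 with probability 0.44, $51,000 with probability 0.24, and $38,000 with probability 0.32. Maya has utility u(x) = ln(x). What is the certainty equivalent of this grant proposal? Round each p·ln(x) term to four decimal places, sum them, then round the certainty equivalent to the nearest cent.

E[u] = 0.44·ln(53000) + 0.24·ln(51000) + 0.32·ln(38000) = 4.7863 + 2.6015 + 3.3745 = 10.7623
CE = e^10.7623 ≈ 47207.12

$47,207.12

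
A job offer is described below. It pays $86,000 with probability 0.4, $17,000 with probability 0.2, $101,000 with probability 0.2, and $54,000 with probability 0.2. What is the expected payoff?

EV = 0.4 × 86000 + 0.2 × 17000 + 0.2 × 101000 + 0.2 × 54000 = 34400 + 3400 + 20200 + 10800 = 68800

$68,800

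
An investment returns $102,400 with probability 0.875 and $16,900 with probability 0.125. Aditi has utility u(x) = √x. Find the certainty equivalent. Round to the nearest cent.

E[u] = 0.875·√102400 + 0.125·√16900 = 0.875·320 + 0.125·130 = 296.25
CE = (296.25)² = 87764.0625

$87,764.06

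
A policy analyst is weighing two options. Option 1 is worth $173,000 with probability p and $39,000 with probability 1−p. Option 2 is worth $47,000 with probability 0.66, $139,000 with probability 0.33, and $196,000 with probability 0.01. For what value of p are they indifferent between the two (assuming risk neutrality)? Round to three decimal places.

p = 0.297

EV(Option 2) = 0.66 × 47000 + 0.33 × 139000 + 0.01 × 196000 = 31020 + 45870 + 1960 = 78850
p·173000 + (1−p)·39000 = 78850
134000p + 39000 = 78850
p = (78850 − 39000) / 134000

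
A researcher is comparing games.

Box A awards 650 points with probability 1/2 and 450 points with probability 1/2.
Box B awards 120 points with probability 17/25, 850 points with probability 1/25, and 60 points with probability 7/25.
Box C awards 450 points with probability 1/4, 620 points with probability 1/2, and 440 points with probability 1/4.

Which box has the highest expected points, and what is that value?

Box A (550 points)

Box A = 1/2 × 650 + 1/2 × 450 = 325 + 225 = 550
Box B = 17/25 × 120 + 1/25 × 850 + 7/25 × 60 = 81.6 + 34 + 16.8 = 132.4
Box C = 1/4 × 450 + 1/2 × 620 + 1/4 × 440 = 112.5 + 310 + 110 = 532.5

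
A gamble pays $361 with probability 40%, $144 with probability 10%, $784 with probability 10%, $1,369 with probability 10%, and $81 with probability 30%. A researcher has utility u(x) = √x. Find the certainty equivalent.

E[u] = 0.4·√361 + 0.1·√144 + 0.1·√784 + 0.1·√1369 + 0.3·√81 = 0.4·19 + 0.1·12 + 0.1·28 + 0.1·37 + 0.3·9 = 18
CE = (18)² = 324

$324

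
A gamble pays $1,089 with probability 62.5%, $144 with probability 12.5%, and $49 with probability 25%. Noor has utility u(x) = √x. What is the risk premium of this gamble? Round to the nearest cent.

$140.86

E[u] = 0.625·√1089 + 0.125·√144 + 0.25·√49 = 0.625·33 + 0.125·12 + 0.25·7 = 23.875
CE = (23.875)² = 570.015625
Risk premium = EV − CE = 710.875 − 570.015625 = 140.859375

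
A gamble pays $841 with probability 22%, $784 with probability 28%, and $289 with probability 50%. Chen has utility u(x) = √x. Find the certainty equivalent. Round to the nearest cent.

E[u] = 0.22·√841 + 0.28·√784 + 0.5·√289 = 0.22·29 + 0.28·28 + 0.5·17 = 22.72
CE = (22.72)² = 516.1984

$516.20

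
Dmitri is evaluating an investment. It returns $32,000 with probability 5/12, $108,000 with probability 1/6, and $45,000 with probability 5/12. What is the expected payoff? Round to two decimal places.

$50,083.33

EV = 5/12 × 32000 + 1/6 × 108000 + 5/12 × 45000 = 13333.3333 + 18000 + 18750 = 50083.3333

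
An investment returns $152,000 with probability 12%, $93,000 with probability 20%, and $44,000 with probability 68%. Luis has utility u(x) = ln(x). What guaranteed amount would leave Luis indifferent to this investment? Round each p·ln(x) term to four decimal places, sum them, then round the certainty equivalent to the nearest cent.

E[u] = 0.12·ln(152000) + 0.2·ln(93000) + 0.68·ln(44000) = 1.4318 + 2.2881 + 7.2705 = 10.9904
CE = e^10.9904 ≈ 59302.10

$59,302.10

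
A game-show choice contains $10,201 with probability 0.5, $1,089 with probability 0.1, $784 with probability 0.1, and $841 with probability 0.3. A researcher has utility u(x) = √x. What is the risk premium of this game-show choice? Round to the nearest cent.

E[u] = 0.5·√10201 + 0.1·√1089 + 0.1·√784 + 0.3·√841 = 0.5·101 + 0.1·33 + 0.1·28 + 0.3·29 = 65.3
CE = (65.3)² = 4264.09
Risk premium = EV − CE = 5540.1 − 4264.09 = 1276.01

$1,276.01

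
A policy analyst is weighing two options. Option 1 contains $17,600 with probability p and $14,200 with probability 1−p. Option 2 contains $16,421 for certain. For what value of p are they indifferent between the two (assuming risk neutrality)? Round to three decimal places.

p·17600 + (1−p)·14200 = 16421
3400p + 14200 = 16421
p = (16421 − 14200) / 3400

p = 0.653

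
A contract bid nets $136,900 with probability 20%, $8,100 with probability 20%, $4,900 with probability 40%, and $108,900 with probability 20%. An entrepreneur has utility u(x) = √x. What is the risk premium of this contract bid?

$18,144

E[u] = 0.2·√136900 + 0.2·√8100 + 0.4·√4900 + 0.2·√108900 = 0.2·370 + 0.2·90 + 0.4·70 + 0.2·330 = 186
CE = (186)² = 34596
Risk premium = EV − CE = 52740 − 34596 = 18144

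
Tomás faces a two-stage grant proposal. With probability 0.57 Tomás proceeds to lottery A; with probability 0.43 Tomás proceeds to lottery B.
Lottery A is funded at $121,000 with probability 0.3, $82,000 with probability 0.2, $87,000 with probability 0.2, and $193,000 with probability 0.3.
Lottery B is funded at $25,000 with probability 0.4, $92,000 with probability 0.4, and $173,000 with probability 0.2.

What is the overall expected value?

EV(A) = 0.3 × 121000 + 0.2 × 82000 + 0.2 × 87000 + 0.3 × 193000 = 36300 + 16400 + 17400 + 57900 = 128000
EV(B) = 0.4 × 25000 + 0.4 × 92000 + 0.2 × 173000 = 10000 + 36800 + 34600 = 81400
Overall = 0.57 × 128000 + 0.43 × 81400 = 72960 + 35002 = 107962

$107,962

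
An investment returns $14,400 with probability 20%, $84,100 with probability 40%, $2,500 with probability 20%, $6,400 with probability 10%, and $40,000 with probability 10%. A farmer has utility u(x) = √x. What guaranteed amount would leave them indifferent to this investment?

E[u] = 0.2·√14400 + 0.4·√84100 + 0.2·√2500 + 0.1·√6400 + 0.1·√40000 = 0.2·120 + 0.4·290 + 0.2·50 + 0.1·80 + 0.1·200 = 178
CE = (178)² = 31684

$31,684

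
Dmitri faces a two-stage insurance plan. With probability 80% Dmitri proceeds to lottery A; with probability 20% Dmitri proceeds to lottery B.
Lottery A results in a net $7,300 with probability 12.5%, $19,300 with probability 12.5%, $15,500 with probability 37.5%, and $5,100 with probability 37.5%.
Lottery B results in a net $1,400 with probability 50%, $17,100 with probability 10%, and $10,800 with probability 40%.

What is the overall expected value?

$10,186

EV(A) = 0.125 × 7300 + 0.125 × 19300 + 0.375 × 15500 + 0.375 × 5100 = 912.5 + 2412.5 + 5812.5 + 1912.5 = 11050
EV(B) = 0.5 × 1400 + 0.1 × 17100 + 0.4 × 10800 = 700 + 1710 + 4320 = 6730
Overall = 0.8 × 11050 + 0.2 × 6730 = 8840 + 1346 = 10186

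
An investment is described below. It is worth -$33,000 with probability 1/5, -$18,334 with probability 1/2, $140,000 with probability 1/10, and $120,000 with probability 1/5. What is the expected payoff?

EV = 1/5 × (-33000) + 1/2 × (-18334) + 1/10 × 140000 + 1/5 × 120000 = -6600 − 9167 + 14000 + 24000 = 22233

$22,233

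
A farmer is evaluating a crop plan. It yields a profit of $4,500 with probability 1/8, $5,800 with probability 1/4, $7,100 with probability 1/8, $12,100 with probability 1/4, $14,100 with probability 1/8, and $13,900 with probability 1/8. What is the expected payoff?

EV = 1/8 × 4500 + 1/4 × 5800 + 1/8 × 7100 + 1/4 × 12100 + 1/8 × 14100 + 1/8 × 13900 = 562.5 + 1450 + 887.5 + 3025 + 1762.5 + 1737.5 = 9425

$9,425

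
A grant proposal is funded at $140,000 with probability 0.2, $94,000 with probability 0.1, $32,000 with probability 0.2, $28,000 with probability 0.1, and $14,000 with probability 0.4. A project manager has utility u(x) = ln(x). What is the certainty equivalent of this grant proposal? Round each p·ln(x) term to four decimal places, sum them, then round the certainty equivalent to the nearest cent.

$33,941.71

E[u] = 0.2·ln(140000) + 0.1·ln(94000) + 0.2·ln(32000) + 0.1·ln(28000) + 0.4·ln(14000) = 2.3699 + 1.1451 + 2.0747 + 1.0240 + 3.8187 = 10.4324
CE = e^10.4324 ≈ 33941.71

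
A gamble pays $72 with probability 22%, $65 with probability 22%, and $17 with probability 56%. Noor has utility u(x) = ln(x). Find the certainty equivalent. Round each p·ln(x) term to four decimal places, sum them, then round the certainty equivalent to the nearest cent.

$31.37

E[u] = 0.22·ln(72) + 0.22·ln(65) + 0.56·ln(17) = 0.9409 + 0.9184 + 1.5866 = 3.4459
CE = e^3.4459 ≈ 31.37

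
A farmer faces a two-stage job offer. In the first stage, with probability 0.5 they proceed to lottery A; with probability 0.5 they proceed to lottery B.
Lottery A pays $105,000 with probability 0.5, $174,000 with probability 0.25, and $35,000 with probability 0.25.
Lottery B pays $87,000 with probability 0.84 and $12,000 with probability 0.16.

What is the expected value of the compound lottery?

EV(A) = 0.5 × 105000 + 0.25 × 174000 + 0.25 × 35000 = 52500 + 43500 + 8750 = 104750
EV(B) = 0.84 × 87000 + 0.16 × 12000 = 73080 + 1920 = 75000
Overall = 0.5 × 104750 + 0.5 × 75000 = 52375 + 37500 = 89875

$89,875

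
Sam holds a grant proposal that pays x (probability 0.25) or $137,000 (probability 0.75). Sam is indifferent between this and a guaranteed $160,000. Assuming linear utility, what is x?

x = $229,000

0.25·x + 0.75·137000 = 160000
0.25·x = 160000 − 102750 = 57250
x = 57250 / 0.25 = 229000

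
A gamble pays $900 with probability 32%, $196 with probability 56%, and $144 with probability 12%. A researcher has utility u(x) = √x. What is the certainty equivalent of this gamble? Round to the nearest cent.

E[u] = 0.32·√900 + 0.56·√196 + 0.12·√144 = 0.32·30 + 0.56·14 + 0.12·12 = 18.88
CE = (18.88)² = 356.4544

$356.45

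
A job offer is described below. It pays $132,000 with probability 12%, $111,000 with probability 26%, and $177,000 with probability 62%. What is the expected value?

$154,440

EV = 0.12 × 132000 + 0.26 × 111000 + 0.62 × 177000 = 15840 + 28860 + 109740 = 154440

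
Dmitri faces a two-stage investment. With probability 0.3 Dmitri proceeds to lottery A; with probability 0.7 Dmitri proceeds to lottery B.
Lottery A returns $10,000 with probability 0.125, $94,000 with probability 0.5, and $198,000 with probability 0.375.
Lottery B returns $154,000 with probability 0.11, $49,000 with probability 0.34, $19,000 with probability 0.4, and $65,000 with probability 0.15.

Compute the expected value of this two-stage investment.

EV(A) = 0.125 × 10000 + 0.5 × 94000 + 0.375 × 198000 = 1250 + 47000 + 74250 = 122500
EV(B) = 0.11 × 154000 + 0.34 × 49000 + 0.4 × 19000 + 0.15 × 65000 = 16940 + 16660 + 7600 + 9750 = 50950
Overall = 0.3 × 122500 + 0.7 × 50950 = 36750 + 35665 = 72415

$72,415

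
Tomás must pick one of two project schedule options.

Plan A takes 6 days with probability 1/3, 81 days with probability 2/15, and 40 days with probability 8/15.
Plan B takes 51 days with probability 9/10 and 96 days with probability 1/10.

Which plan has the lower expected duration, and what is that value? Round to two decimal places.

Plan A (34.13 days)

Plan A = 1/3 × 6 + 2/15 × 81 + 8/15 × 40 = 2 + 10.8 + 21.3333 = 34.1333
Plan B = 9/10 × 51 + 1/10 × 96 = 45.9 + 9.6 = 55.5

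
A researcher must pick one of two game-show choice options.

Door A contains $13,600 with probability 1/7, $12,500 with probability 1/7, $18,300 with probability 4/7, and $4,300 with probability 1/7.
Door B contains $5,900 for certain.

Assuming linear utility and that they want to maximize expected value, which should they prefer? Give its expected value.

Door A = 1/7 × 13600 + 1/7 × 12500 + 4/7 × 18300 + 1/7 × 4300 = 1942.8571 + 1785.7143 + 10457.1429 + 614.2857 = 14800
Door B: 5900 (certain)

Door A ($14,800)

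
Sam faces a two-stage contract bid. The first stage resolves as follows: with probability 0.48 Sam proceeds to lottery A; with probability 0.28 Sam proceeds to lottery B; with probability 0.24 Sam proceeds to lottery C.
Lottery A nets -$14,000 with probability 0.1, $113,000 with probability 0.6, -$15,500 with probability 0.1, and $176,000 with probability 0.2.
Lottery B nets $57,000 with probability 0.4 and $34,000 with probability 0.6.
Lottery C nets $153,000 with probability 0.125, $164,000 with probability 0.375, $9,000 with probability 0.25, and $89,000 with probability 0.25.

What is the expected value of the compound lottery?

$85,350

EV(A) = 0.1 × (-14000) + 0.6 × 113000 + 0.1 × (-15500) + 0.2 × 176000 = -1400 + 67800 − 1550 + 35200 = 100050
EV(B) = 0.4 × 57000 + 0.6 × 34000 = 22800 + 20400 = 43200
EV(C) = 0.125 × 153000 + 0.375 × 164000 + 0.25 × 9000 + 0.25 × 89000 = 19125 + 61500 + 2250 + 22250 = 105125
Overall = 0.48 × 100050 + 0.28 × 43200 + 0.24 × 105125 = 48024 + 12096 + 25230 = 85350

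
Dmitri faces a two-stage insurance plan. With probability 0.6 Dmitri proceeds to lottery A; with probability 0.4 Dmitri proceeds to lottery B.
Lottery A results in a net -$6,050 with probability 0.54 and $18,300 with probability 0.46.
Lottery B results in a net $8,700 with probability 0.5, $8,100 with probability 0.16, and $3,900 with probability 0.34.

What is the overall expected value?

EV(A) = 0.54 × (-6050) + 0.46 × 18300 = -3267 + 8418 = 5151
EV(B) = 0.5 × 8700 + 0.16 × 8100 + 0.34 × 3900 = 4350 + 1296 + 1326 = 6972
Overall = 0.6 × 5151 + 0.4 × 6972 = 3090.6 + 2788.8 = 5879.4

$5,879.40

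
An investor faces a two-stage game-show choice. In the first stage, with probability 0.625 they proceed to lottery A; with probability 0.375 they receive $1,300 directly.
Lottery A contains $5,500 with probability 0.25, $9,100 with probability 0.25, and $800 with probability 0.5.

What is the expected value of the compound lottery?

EV(A) = 0.25 × 5500 + 0.25 × 9100 + 0.5 × 800 = 1375 + 2275 + 400 = 4050
Branch B: 1300 (certain)
Overall = 0.625 × 4050 + 0.375 × 1300 = 2531.25 + 487.5 = 3018.75

$3,018.75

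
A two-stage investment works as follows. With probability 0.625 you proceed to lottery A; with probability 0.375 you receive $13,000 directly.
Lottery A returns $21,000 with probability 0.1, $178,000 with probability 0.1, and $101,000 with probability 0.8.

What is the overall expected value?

$67,812.50

EV(A) = 0.1 × 21000 + 0.1 × 178000 + 0.8 × 101000 = 2100 + 17800 + 80800 = 100700
Branch B: 13000 (certain)
Overall = 0.625 × 100700 + 0.375 × 13000 = 62937.5 + 4875 = 67812.5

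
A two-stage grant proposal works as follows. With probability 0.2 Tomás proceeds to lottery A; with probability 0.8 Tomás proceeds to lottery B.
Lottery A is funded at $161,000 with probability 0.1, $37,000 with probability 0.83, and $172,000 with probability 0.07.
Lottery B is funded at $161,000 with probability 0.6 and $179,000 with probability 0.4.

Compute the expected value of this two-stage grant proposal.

$146,330

EV(A) = 0.1 × 161000 + 0.83 × 37000 + 0.07 × 172000 = 16100 + 30710 + 12040 = 58850
EV(B) = 0.6 × 161000 + 0.4 × 179000 = 96600 + 71600 = 168200
Overall = 0.2 × 58850 + 0.8 × 168200 = 11770 + 134560 = 146330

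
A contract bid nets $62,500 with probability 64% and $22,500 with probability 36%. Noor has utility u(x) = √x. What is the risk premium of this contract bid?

E[u] = 0.64·√62500 + 0.36·√22500 = 0.64·250 + 0.36·150 = 214
CE = (214)² = 45796
Risk premium = EV − CE = 48100 − 45796 = 2304

$2,304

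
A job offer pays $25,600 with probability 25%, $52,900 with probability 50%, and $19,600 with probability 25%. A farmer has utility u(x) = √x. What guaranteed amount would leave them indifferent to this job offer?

$36,100

E[u] = 0.25·√25600 + 0.5·√52900 + 0.25·√19600 = 0.25·160 + 0.5·230 + 0.25·140 = 190
CE = (190)² = 36100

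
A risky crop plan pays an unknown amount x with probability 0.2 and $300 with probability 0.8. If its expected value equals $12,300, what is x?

x = $60,300

0.2·x + 0.8·300 = 12300
0.2·x = 12300 − 240 = 12060
x = 12060 / 0.2 = 60300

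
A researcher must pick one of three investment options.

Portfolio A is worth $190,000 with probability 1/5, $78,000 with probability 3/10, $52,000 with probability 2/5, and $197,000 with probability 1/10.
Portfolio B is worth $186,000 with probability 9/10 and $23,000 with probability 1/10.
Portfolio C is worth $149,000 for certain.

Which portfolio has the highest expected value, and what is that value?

Portfolio B ($169,700)

Portfolio A = 1/5 × 190000 + 3/10 × 78000 + 2/5 × 52000 + 1/10 × 197000 = 38000 + 23400 + 20800 + 19700 = 101900
Portfolio B = 9/10 × 186000 + 1/10 × 23000 = 167400 + 2300 = 169700
Portfolio C: 149000 (certain)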